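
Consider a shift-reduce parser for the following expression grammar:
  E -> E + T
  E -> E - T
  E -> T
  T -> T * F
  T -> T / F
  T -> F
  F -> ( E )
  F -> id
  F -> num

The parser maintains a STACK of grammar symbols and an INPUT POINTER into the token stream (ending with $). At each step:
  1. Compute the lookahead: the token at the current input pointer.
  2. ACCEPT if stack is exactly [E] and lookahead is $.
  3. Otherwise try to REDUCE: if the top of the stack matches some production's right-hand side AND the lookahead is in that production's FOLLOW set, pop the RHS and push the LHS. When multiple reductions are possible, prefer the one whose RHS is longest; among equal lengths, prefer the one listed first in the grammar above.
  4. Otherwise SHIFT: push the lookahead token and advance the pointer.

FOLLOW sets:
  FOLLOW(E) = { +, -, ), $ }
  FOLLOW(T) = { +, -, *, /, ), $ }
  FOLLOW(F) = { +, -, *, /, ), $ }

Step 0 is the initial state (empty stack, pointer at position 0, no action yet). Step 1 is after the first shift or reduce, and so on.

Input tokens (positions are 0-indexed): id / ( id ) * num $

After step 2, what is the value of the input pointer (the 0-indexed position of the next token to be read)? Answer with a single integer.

Step 1: shift id. Stack=[id] ptr=1 lookahead=/ remaining=[/ ( id ) * num $]
Step 2: reduce F->id. Stack=[F] ptr=1 lookahead=/ remaining=[/ ( id ) * num $]

Answer: 1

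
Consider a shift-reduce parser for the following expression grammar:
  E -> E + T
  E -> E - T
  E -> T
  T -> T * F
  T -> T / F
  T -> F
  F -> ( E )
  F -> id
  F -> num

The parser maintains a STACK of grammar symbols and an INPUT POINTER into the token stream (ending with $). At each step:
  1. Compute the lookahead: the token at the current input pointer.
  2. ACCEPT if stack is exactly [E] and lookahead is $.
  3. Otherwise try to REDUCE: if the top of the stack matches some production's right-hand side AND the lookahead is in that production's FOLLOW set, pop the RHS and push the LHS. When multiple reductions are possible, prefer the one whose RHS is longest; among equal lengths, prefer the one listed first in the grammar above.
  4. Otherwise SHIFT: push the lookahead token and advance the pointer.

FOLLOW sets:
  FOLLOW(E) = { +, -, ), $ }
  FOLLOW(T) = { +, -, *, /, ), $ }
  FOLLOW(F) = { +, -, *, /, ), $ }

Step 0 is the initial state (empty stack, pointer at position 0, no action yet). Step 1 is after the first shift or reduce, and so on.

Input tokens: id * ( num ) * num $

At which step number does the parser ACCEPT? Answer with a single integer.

Answer: 18

Derivation:
Step 1: shift id. Stack=[id] ptr=1 lookahead=* remaining=[* ( num ) * num $]
Step 2: reduce F->id. Stack=[F] ptr=1 lookahead=* remaining=[* ( num ) * num $]
Step 3: reduce T->F. Stack=[T] ptr=1 lookahead=* remaining=[* ( num ) * num $]
Step 4: shift *. Stack=[T *] ptr=2 lookahead=( remaining=[( num ) * num $]
Step 5: shift (. Stack=[T * (] ptr=3 lookahead=num remaining=[num ) * num $]
Step 6: shift num. Stack=[T * ( num] ptr=4 lookahead=) remaining=[) * num $]
Step 7: reduce F->num. Stack=[T * ( F] ptr=4 lookahead=) remaining=[) * num $]
Step 8: reduce T->F. Stack=[T * ( T] ptr=4 lookahead=) remaining=[) * num $]
Step 9: reduce E->T. Stack=[T * ( E] ptr=4 lookahead=) remaining=[) * num $]
Step 10: shift ). Stack=[T * ( E )] ptr=5 lookahead=* remaining=[* num $]
Step 11: reduce F->( E ). Stack=[T * F] ptr=5 lookahead=* remaining=[* num $]
Step 12: reduce T->T * F. Stack=[T] ptr=5 lookahead=* remaining=[* num $]
Step 13: shift *. Stack=[T *] ptr=6 lookahead=num remaining=[num $]
Step 14: shift num. Stack=[T * num] ptr=7 lookahead=$ remaining=[$]
Step 15: reduce F->num. Stack=[T * F] ptr=7 lookahead=$ remaining=[$]
Step 16: reduce T->T * F. Stack=[T] ptr=7 lookahead=$ remaining=[$]
Step 17: reduce E->T. Stack=[E] ptr=7 lookahead=$ remaining=[$]
Step 18: accept. Stack=[E] ptr=7 lookahead=$ remaining=[$]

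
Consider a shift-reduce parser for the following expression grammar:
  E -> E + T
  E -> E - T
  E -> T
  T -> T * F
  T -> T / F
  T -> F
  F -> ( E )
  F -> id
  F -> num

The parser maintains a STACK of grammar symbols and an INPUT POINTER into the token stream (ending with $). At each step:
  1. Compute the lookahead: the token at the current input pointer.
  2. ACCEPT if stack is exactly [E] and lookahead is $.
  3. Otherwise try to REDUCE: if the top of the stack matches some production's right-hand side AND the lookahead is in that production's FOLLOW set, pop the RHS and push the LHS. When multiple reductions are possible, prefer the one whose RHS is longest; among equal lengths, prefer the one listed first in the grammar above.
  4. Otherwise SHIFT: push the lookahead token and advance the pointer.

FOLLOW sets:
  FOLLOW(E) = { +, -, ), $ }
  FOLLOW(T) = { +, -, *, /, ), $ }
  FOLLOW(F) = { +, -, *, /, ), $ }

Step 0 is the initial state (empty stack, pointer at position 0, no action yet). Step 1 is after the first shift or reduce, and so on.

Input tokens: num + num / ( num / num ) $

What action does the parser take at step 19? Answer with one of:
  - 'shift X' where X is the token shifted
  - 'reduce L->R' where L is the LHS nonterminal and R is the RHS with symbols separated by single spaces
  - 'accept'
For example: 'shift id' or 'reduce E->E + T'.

Answer: shift )

Derivation:
Step 1: shift num. Stack=[num] ptr=1 lookahead=+ remaining=[+ num / ( num / num ) $]
Step 2: reduce F->num. Stack=[F] ptr=1 lookahead=+ remaining=[+ num / ( num / num ) $]
Step 3: reduce T->F. Stack=[T] ptr=1 lookahead=+ remaining=[+ num / ( num / num ) $]
Step 4: reduce E->T. Stack=[E] ptr=1 lookahead=+ remaining=[+ num / ( num / num ) $]
Step 5: shift +. Stack=[E +] ptr=2 lookahead=num remaining=[num / ( num / num ) $]
Step 6: shift num. Stack=[E + num] ptr=3 lookahead=/ remaining=[/ ( num / num ) $]
Step 7: reduce F->num. Stack=[E + F] ptr=3 lookahead=/ remaining=[/ ( num / num ) $]
Step 8: reduce T->F. Stack=[E + T] ptr=3 lookahead=/ remaining=[/ ( num / num ) $]
Step 9: shift /. Stack=[E + T /] ptr=4 lookahead=( remaining=[( num / num ) $]
Step 10: shift (. Stack=[E + T / (] ptr=5 lookahead=num remaining=[num / num ) $]
Step 11: shift num. Stack=[E + T / ( num] ptr=6 lookahead=/ remaining=[/ num ) $]
Step 12: reduce F->num. Stack=[E + T / ( F] ptr=6 lookahead=/ remaining=[/ num ) $]
Step 13: reduce T->F. Stack=[E + T / ( T] ptr=6 lookahead=/ remaining=[/ num ) $]
Step 14: shift /. Stack=[E + T / ( T /] ptr=7 lookahead=num remaining=[num ) $]
Step 15: shift num. Stack=[E + T / ( T / num] ptr=8 lookahead=) remaining=[) $]
Step 16: reduce F->num. Stack=[E + T / ( T / F] ptr=8 lookahead=) remaining=[) $]
Step 17: reduce T->T / F. Stack=[E + T / ( T] ptr=8 lookahead=) remaining=[) $]
Step 18: reduce E->T. Stack=[E + T / ( E] ptr=8 lookahead=) remaining=[) $]
Step 19: shift ). Stack=[E + T / ( E )] ptr=9 lookahead=$ remaining=[$]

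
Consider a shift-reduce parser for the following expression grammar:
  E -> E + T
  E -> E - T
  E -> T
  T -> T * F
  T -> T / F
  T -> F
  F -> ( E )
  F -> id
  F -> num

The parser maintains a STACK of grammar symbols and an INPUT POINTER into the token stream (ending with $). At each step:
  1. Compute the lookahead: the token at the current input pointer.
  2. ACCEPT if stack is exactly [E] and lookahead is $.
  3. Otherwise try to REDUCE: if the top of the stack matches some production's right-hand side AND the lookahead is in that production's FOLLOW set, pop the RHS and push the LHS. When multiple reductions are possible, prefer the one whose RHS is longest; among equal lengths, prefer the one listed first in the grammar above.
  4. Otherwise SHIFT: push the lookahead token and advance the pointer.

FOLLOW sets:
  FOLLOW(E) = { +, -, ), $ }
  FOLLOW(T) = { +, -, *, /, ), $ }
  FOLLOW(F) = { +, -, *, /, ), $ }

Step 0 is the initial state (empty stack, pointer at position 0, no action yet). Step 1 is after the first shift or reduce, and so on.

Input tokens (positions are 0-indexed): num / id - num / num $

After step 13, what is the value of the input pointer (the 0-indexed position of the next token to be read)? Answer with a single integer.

Answer: 6

Derivation:
Step 1: shift num. Stack=[num] ptr=1 lookahead=/ remaining=[/ id - num / num $]
Step 2: reduce F->num. Stack=[F] ptr=1 lookahead=/ remaining=[/ id - num / num $]
Step 3: reduce T->F. Stack=[T] ptr=1 lookahead=/ remaining=[/ id - num / num $]
Step 4: shift /. Stack=[T /] ptr=2 lookahead=id remaining=[id - num / num $]
Step 5: shift id. Stack=[T / id] ptr=3 lookahead=- remaining=[- num / num $]
Step 6: reduce F->id. Stack=[T / F] ptr=3 lookahead=- remaining=[- num / num $]
Step 7: reduce T->T / F. Stack=[T] ptr=3 lookahead=- remaining=[- num / num $]
Step 8: reduce E->T. Stack=[E] ptr=3 lookahead=- remaining=[- num / num $]
Step 9: shift -. Stack=[E -] ptr=4 lookahead=num remaining=[num / num $]
Step 10: shift num. Stack=[E - num] ptr=5 lookahead=/ remaining=[/ num $]
Step 11: reduce F->num. Stack=[E - F] ptr=5 lookahead=/ remaining=[/ num $]
Step 12: reduce T->F. Stack=[E - T] ptr=5 lookahead=/ remaining=[/ num $]
Step 13: shift /. Stack=[E - T /] ptr=6 lookahead=num remaining=[num $]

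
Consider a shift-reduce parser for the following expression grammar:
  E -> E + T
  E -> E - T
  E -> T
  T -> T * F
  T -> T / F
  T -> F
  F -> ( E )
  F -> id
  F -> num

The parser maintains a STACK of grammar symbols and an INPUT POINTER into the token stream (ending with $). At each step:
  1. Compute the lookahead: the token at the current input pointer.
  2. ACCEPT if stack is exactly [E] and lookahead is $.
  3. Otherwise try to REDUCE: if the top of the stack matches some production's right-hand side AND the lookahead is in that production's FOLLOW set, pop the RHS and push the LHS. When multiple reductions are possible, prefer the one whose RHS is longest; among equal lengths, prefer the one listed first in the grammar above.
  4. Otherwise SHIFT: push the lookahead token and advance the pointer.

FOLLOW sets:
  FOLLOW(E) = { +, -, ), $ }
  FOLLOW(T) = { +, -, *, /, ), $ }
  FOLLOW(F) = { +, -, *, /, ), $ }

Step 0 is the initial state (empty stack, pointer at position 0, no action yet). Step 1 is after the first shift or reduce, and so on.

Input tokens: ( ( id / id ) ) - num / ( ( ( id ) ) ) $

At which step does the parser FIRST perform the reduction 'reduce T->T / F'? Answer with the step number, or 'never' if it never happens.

Step 1: shift (. Stack=[(] ptr=1 lookahead=( remaining=[( id / id ) ) - num / ( ( ( id ) ) ) $]
Step 2: shift (. Stack=[( (] ptr=2 lookahead=id remaining=[id / id ) ) - num / ( ( ( id ) ) ) $]
Step 3: shift id. Stack=[( ( id] ptr=3 lookahead=/ remaining=[/ id ) ) - num / ( ( ( id ) ) ) $]
Step 4: reduce F->id. Stack=[( ( F] ptr=3 lookahead=/ remaining=[/ id ) ) - num / ( ( ( id ) ) ) $]
Step 5: reduce T->F. Stack=[( ( T] ptr=3 lookahead=/ remaining=[/ id ) ) - num / ( ( ( id ) ) ) $]
Step 6: shift /. Stack=[( ( T /] ptr=4 lookahead=id remaining=[id ) ) - num / ( ( ( id ) ) ) $]
Step 7: shift id. Stack=[( ( T / id] ptr=5 lookahead=) remaining=[) ) - num / ( ( ( id ) ) ) $]
Step 8: reduce F->id. Stack=[( ( T / F] ptr=5 lookahead=) remaining=[) ) - num / ( ( ( id ) ) ) $]
Step 9: reduce T->T / F. Stack=[( ( T] ptr=5 lookahead=) remaining=[) ) - num / ( ( ( id ) ) ) $]

Answer: 9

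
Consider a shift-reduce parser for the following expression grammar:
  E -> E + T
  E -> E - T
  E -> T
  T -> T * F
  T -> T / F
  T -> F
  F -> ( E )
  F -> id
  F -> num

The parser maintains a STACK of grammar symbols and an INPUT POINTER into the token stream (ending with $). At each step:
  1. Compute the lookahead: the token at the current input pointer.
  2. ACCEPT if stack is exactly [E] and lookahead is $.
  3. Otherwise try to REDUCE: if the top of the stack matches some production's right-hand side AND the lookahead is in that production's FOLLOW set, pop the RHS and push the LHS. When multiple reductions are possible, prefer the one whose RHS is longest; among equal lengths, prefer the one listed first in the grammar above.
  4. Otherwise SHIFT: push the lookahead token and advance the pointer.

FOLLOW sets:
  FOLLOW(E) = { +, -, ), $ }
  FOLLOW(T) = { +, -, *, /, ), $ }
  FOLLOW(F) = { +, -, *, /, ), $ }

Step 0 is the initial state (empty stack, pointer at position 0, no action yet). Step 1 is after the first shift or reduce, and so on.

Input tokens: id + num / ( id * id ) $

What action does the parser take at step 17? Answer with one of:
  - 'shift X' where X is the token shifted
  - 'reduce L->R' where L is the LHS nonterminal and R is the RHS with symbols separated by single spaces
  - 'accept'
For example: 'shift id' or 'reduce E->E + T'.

Step 1: shift id. Stack=[id] ptr=1 lookahead=+ remaining=[+ num / ( id * id ) $]
Step 2: reduce F->id. Stack=[F] ptr=1 lookahead=+ remaining=[+ num / ( id * id ) $]
Step 3: reduce T->F. Stack=[T] ptr=1 lookahead=+ remaining=[+ num / ( id * id ) $]
Step 4: reduce E->T. Stack=[E] ptr=1 lookahead=+ remaining=[+ num / ( id * id ) $]
Step 5: shift +. Stack=[E +] ptr=2 lookahead=num remaining=[num / ( id * id ) $]
Step 6: shift num. Stack=[E + num] ptr=3 lookahead=/ remaining=[/ ( id * id ) $]
Step 7: reduce F->num. Stack=[E + F] ptr=3 lookahead=/ remaining=[/ ( id * id ) $]
Step 8: reduce T->F. Stack=[E + T] ptr=3 lookahead=/ remaining=[/ ( id * id ) $]
Step 9: shift /. Stack=[E + T /] ptr=4 lookahead=( remaining=[( id * id ) $]
Step 10: shift (. Stack=[E + T / (] ptr=5 lookahead=id remaining=[id * id ) $]
Step 11: shift id. Stack=[E + T / ( id] ptr=6 lookahead=* remaining=[* id ) $]
Step 12: reduce F->id. Stack=[E + T / ( F] ptr=6 lookahead=* remaining=[* id ) $]
Step 13: reduce T->F. Stack=[E + T / ( T] ptr=6 lookahead=* remaining=[* id ) $]
Step 14: shift *. Stack=[E + T / ( T *] ptr=7 lookahead=id remaining=[id ) $]
Step 15: shift id. Stack=[E + T / ( T * id] ptr=8 lookahead=) remaining=[) $]
Step 16: reduce F->id. Stack=[E + T / ( T * F] ptr=8 lookahead=) remaining=[) $]
Step 17: reduce T->T * F. Stack=[E + T / ( T] ptr=8 lookahead=) remaining=[) $]

Answer: reduce T->T * F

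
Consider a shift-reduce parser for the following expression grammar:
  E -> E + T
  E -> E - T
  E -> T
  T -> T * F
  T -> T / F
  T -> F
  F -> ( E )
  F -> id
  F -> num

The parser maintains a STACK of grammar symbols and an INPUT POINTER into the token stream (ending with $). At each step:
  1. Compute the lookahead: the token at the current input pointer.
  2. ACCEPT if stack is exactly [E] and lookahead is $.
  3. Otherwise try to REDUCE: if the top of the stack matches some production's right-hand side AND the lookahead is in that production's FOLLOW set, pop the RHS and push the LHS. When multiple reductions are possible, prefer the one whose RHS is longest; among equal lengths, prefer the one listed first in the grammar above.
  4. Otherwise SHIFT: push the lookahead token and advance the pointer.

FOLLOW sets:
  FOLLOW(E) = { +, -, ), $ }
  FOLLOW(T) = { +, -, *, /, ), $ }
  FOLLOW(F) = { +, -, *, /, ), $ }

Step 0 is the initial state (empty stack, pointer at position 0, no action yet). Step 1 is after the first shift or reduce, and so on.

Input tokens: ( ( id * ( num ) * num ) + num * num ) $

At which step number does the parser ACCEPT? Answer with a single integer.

Step 1: shift (. Stack=[(] ptr=1 lookahead=( remaining=[( id * ( num ) * num ) + num * num ) $]
Step 2: shift (. Stack=[( (] ptr=2 lookahead=id remaining=[id * ( num ) * num ) + num * num ) $]
Step 3: shift id. Stack=[( ( id] ptr=3 lookahead=* remaining=[* ( num ) * num ) + num * num ) $]
Step 4: reduce F->id. Stack=[( ( F] ptr=3 lookahead=* remaining=[* ( num ) * num ) + num * num ) $]
Step 5: reduce T->F. Stack=[( ( T] ptr=3 lookahead=* remaining=[* ( num ) * num ) + num * num ) $]
Step 6: shift *. Stack=[( ( T *] ptr=4 lookahead=( remaining=[( num ) * num ) + num * num ) $]
Step 7: shift (. Stack=[( ( T * (] ptr=5 lookahead=num remaining=[num ) * num ) + num * num ) $]
Step 8: shift num. Stack=[( ( T * ( num] ptr=6 lookahead=) remaining=[) * num ) + num * num ) $]
Step 9: reduce F->num. Stack=[( ( T * ( F] ptr=6 lookahead=) remaining=[) * num ) + num * num ) $]
Step 10: reduce T->F. Stack=[( ( T * ( T] ptr=6 lookahead=) remaining=[) * num ) + num * num ) $]
Step 11: reduce E->T. Stack=[( ( T * ( E] ptr=6 lookahead=) remaining=[) * num ) + num * num ) $]
Step 12: shift ). Stack=[( ( T * ( E )] ptr=7 lookahead=* remaining=[* num ) + num * num ) $]
Step 13: reduce F->( E ). Stack=[( ( T * F] ptr=7 lookahead=* remaining=[* num ) + num * num ) $]
Step 14: reduce T->T * F. Stack=[( ( T] ptr=7 lookahead=* remaining=[* num ) + num * num ) $]
Step 15: shift *. Stack=[( ( T *] ptr=8 lookahead=num remaining=[num ) + num * num ) $]
Step 16: shift num. Stack=[( ( T * num] ptr=9 lookahead=) remaining=[) + num * num ) $]
Step 17: reduce F->num. Stack=[( ( T * F] ptr=9 lookahead=) remaining=[) + num * num ) $]
Step 18: reduce T->T * F. Stack=[( ( T] ptr=9 lookahead=) remaining=[) + num * num ) $]
Step 19: reduce E->T. Stack=[( ( E] ptr=9 lookahead=) remaining=[) + num * num ) $]
Step 20: shift ). Stack=[( ( E )] ptr=10 lookahead=+ remaining=[+ num * num ) $]
Step 21: reduce F->( E ). Stack=[( F] ptr=10 lookahead=+ remaining=[+ num * num ) $]
Step 22: reduce T->F. Stack=[( T] ptr=10 lookahead=+ remaining=[+ num * num ) $]
Step 23: reduce E->T. Stack=[( E] ptr=10 lookahead=+ remaining=[+ num * num ) $]
Step 24: shift +. Stack=[( E +] ptr=11 lookahead=num remaining=[num * num ) $]
Step 25: shift num. Stack=[( E + num] ptr=12 lookahead=* remaining=[* num ) $]
Step 26: reduce F->num. Stack=[( E + F] ptr=12 lookahead=* remaining=[* num ) $]
Step 27: reduce T->F. Stack=[( E + T] ptr=12 lookahead=* remaining=[* num ) $]
Step 28: shift *. Stack=[( E + T *] ptr=13 lookahead=num remaining=[num ) $]
Step 29: shift num. Stack=[( E + T * num] ptr=14 lookahead=) remaining=[) $]
Step 30: reduce F->num. Stack=[( E + T * F] ptr=14 lookahead=) remaining=[) $]
Step 31: reduce T->T * F. Stack=[( E + T] ptr=14 lookahead=) remaining=[) $]
Step 32: reduce E->E + T. Stack=[( E] ptr=14 lookahead=) remaining=[) $]
Step 33: shift ). Stack=[( E )] ptr=15 lookahead=$ remaining=[$]
Step 34: reduce F->( E ). Stack=[F] ptr=15 lookahead=$ remaining=[$]
Step 35: reduce T->F. Stack=[T] ptr=15 lookahead=$ remaining=[$]
Step 36: reduce E->T. Stack=[E] ptr=15 lookahead=$ remaining=[$]
Step 37: accept. Stack=[E] ptr=15 lookahead=$ remaining=[$]

Answer: 37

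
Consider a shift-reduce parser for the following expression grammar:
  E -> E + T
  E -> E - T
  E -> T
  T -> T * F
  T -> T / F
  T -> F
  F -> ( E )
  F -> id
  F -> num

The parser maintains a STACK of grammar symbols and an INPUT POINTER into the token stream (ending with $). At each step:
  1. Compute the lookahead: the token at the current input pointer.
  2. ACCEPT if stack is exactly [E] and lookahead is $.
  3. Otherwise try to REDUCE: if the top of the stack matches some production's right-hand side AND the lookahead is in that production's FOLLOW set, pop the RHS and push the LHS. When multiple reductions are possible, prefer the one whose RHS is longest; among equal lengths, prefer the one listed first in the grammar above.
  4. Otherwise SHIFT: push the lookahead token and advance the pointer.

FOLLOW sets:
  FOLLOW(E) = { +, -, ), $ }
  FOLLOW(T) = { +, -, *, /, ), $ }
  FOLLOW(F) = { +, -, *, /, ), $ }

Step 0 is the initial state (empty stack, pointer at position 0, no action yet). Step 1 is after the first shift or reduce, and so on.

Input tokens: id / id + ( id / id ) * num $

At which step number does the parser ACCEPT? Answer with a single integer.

Answer: 27

Derivation:
Step 1: shift id. Stack=[id] ptr=1 lookahead=/ remaining=[/ id + ( id / id ) * num $]
Step 2: reduce F->id. Stack=[F] ptr=1 lookahead=/ remaining=[/ id + ( id / id ) * num $]
Step 3: reduce T->F. Stack=[T] ptr=1 lookahead=/ remaining=[/ id + ( id / id ) * num $]
Step 4: shift /. Stack=[T /] ptr=2 lookahead=id remaining=[id + ( id / id ) * num $]
Step 5: shift id. Stack=[T / id] ptr=3 lookahead=+ remaining=[+ ( id / id ) * num $]
Step 6: reduce F->id. Stack=[T / F] ptr=3 lookahead=+ remaining=[+ ( id / id ) * num $]
Step 7: reduce T->T / F. Stack=[T] ptr=3 lookahead=+ remaining=[+ ( id / id ) * num $]
Step 8: reduce E->T. Stack=[E] ptr=3 lookahead=+ remaining=[+ ( id / id ) * num $]
Step 9: shift +. Stack=[E +] ptr=4 lookahead=( remaining=[( id / id ) * num $]
Step 10: shift (. Stack=[E + (] ptr=5 lookahead=id remaining=[id / id ) * num $]
Step 11: shift id. Stack=[E + ( id] ptr=6 lookahead=/ remaining=[/ id ) * num $]
Step 12: reduce F->id. Stack=[E + ( F] ptr=6 lookahead=/ remaining=[/ id ) * num $]
Step 13: reduce T->F. Stack=[E + ( T] ptr=6 lookahead=/ remaining=[/ id ) * num $]
Step 14: shift /. Stack=[E + ( T /] ptr=7 lookahead=id remaining=[id ) * num $]
Step 15: shift id. Stack=[E + ( T / id] ptr=8 lookahead=) remaining=[) * num $]
Step 16: reduce F->id. Stack=[E + ( T / F] ptr=8 lookahead=) remaining=[) * num $]
Step 17: reduce T->T / F. Stack=[E + ( T] ptr=8 lookahead=) remaining=[) * num $]
Step 18: reduce E->T. Stack=[E + ( E] ptr=8 lookahead=) remaining=[) * num $]
Step 19: shift ). Stack=[E + ( E )] ptr=9 lookahead=* remaining=[* num $]
Step 20: reduce F->( E ). Stack=[E + F] ptr=9 lookahead=* remaining=[* num $]
Step 21: reduce T->F. Stack=[E + T] ptr=9 lookahead=* remaining=[* num $]
Step 22: shift *. Stack=[E + T *] ptr=10 lookahead=num remaining=[num $]
Step 23: shift num. Stack=[E + T * num] ptr=11 lookahead=$ remaining=[$]
Step 24: reduce F->num. Stack=[E + T * F] ptr=11 lookahead=$ remaining=[$]
Step 25: reduce T->T * F. Stack=[E + T] ptr=11 lookahead=$ remaining=[$]
Step 26: reduce E->E + T. Stack=[E] ptr=11 lookahead=$ remaining=[$]
Step 27: accept. Stack=[E] ptr=11 lookahead=$ remaining=[$]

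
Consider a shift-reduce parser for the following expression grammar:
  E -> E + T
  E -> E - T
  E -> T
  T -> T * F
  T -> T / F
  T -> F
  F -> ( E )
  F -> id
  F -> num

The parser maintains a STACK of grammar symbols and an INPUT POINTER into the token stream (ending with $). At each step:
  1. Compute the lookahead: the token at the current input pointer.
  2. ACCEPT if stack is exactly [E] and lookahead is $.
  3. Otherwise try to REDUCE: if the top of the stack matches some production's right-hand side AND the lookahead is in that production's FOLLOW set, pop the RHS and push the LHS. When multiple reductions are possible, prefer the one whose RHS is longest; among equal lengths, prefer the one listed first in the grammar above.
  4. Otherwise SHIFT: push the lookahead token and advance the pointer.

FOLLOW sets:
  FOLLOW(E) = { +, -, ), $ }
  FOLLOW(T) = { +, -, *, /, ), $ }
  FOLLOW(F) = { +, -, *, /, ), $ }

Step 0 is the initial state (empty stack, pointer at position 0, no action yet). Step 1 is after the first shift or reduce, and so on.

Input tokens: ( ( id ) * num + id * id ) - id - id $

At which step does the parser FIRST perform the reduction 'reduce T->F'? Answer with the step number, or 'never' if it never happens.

Step 1: shift (. Stack=[(] ptr=1 lookahead=( remaining=[( id ) * num + id * id ) - id - id $]
Step 2: shift (. Stack=[( (] ptr=2 lookahead=id remaining=[id ) * num + id * id ) - id - id $]
Step 3: shift id. Stack=[( ( id] ptr=3 lookahead=) remaining=[) * num + id * id ) - id - id $]
Step 4: reduce F->id. Stack=[( ( F] ptr=3 lookahead=) remaining=[) * num + id * id ) - id - id $]
Step 5: reduce T->F. Stack=[( ( T] ptr=3 lookahead=) remaining=[) * num + id * id ) - id - id $]

Answer: 5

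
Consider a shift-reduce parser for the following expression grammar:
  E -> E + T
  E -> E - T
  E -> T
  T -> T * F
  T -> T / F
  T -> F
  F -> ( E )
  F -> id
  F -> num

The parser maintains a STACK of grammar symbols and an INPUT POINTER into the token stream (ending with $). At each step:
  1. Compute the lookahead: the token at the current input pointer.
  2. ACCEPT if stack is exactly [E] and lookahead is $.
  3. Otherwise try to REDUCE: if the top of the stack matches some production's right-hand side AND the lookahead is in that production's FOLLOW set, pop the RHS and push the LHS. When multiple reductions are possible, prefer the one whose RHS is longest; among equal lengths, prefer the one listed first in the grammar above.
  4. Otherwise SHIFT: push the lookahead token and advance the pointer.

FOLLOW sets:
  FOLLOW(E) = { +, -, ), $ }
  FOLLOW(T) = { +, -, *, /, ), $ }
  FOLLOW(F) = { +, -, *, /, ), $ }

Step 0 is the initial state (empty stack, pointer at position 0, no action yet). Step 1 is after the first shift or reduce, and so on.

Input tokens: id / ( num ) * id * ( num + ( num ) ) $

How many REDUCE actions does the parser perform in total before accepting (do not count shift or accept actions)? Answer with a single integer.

Step 1: shift id. Stack=[id] ptr=1 lookahead=/ remaining=[/ ( num ) * id * ( num + ( num ) ) $]
Step 2: reduce F->id. Stack=[F] ptr=1 lookahead=/ remaining=[/ ( num ) * id * ( num + ( num ) ) $]
Step 3: reduce T->F. Stack=[T] ptr=1 lookahead=/ remaining=[/ ( num ) * id * ( num + ( num ) ) $]
Step 4: shift /. Stack=[T /] ptr=2 lookahead=( remaining=[( num ) * id * ( num + ( num ) ) $]
Step 5: shift (. Stack=[T / (] ptr=3 lookahead=num remaining=[num ) * id * ( num + ( num ) ) $]
Step 6: shift num. Stack=[T / ( num] ptr=4 lookahead=) remaining=[) * id * ( num + ( num ) ) $]
Step 7: reduce F->num. Stack=[T / ( F] ptr=4 lookahead=) remaining=[) * id * ( num + ( num ) ) $]
Step 8: reduce T->F. Stack=[T / ( T] ptr=4 lookahead=) remaining=[) * id * ( num + ( num ) ) $]
Step 9: reduce E->T. Stack=[T / ( E] ptr=4 lookahead=) remaining=[) * id * ( num + ( num ) ) $]
Step 10: shift ). Stack=[T / ( E )] ptr=5 lookahead=* remaining=[* id * ( num + ( num ) ) $]
Step 11: reduce F->( E ). Stack=[T / F] ptr=5 lookahead=* remaining=[* id * ( num + ( num ) ) $]
Step 12: reduce T->T / F. Stack=[T] ptr=5 lookahead=* remaining=[* id * ( num + ( num ) ) $]
Step 13: shift *. Stack=[T *] ptr=6 lookahead=id remaining=[id * ( num + ( num ) ) $]
Step 14: shift id. Stack=[T * id] ptr=7 lookahead=* remaining=[* ( num + ( num ) ) $]
Step 15: reduce F->id. Stack=[T * F] ptr=7 lookahead=* remaining=[* ( num + ( num ) ) $]
Step 16: reduce T->T * F. Stack=[T] ptr=7 lookahead=* remaining=[* ( num + ( num ) ) $]
Step 17: shift *. Stack=[T *] ptr=8 lookahead=( remaining=[( num + ( num ) ) $]
Step 18: shift (. Stack=[T * (] ptr=9 lookahead=num remaining=[num + ( num ) ) $]
Step 19: shift num. Stack=[T * ( num] ptr=10 lookahead=+ remaining=[+ ( num ) ) $]
Step 20: reduce F->num. Stack=[T * ( F] ptr=10 lookahead=+ remaining=[+ ( num ) ) $]
Step 21: reduce T->F. Stack=[T * ( T] ptr=10 lookahead=+ remaining=[+ ( num ) ) $]
Step 22: reduce E->T. Stack=[T * ( E] ptr=10 lookahead=+ remaining=[+ ( num ) ) $]
Step 23: shift +. Stack=[T * ( E +] ptr=11 lookahead=( remaining=[( num ) ) $]
Step 24: shift (. Stack=[T * ( E + (] ptr=12 lookahead=num remaining=[num ) ) $]
Step 25: shift num. Stack=[T * ( E + ( num] ptr=13 lookahead=) remaining=[) ) $]
Step 26: reduce F->num. Stack=[T * ( E + ( F] ptr=13 lookahead=) remaining=[) ) $]
Step 27: reduce T->F. Stack=[T * ( E + ( T] ptr=13 lookahead=) remaining=[) ) $]
Step 28: reduce E->T. Stack=[T * ( E + ( E] ptr=13 lookahead=) remaining=[) ) $]
Step 29: shift ). Stack=[T * ( E + ( E )] ptr=14 lookahead=) remaining=[) $]
Step 30: reduce F->( E ). Stack=[T * ( E + F] ptr=14 lookahead=) remaining=[) $]
Step 31: reduce T->F. Stack=[T * ( E + T] ptr=14 lookahead=) remaining=[) $]
Step 32: reduce E->E + T. Stack=[T * ( E] ptr=14 lookahead=) remaining=[) $]
Step 33: shift ). Stack=[T * ( E )] ptr=15 lookahead=$ remaining=[$]
Step 34: reduce F->( E ). Stack=[T * F] ptr=15 lookahead=$ remaining=[$]
Step 35: reduce T->T * F. Stack=[T] ptr=15 lookahead=$ remaining=[$]
Step 36: reduce E->T. Stack=[E] ptr=15 lookahead=$ remaining=[$]
Step 37: accept. Stack=[E] ptr=15 lookahead=$ remaining=[$]

Answer: 21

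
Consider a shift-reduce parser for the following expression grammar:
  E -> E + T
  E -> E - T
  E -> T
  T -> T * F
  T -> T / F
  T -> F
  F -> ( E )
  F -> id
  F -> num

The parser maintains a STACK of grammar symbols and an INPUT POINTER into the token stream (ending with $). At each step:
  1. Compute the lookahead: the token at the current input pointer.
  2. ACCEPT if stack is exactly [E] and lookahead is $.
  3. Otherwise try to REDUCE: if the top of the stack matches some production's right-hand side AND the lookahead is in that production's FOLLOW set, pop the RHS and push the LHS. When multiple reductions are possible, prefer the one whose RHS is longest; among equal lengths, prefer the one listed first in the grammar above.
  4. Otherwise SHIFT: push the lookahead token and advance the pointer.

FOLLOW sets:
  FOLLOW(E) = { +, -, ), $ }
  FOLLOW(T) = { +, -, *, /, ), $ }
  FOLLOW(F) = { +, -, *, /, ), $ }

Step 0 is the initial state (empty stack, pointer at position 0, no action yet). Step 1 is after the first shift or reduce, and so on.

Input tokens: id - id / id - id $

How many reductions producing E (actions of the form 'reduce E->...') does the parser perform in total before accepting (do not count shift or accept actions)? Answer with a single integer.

Answer: 3

Derivation:
Step 1: shift id. Stack=[id] ptr=1 lookahead=- remaining=[- id / id - id $]
Step 2: reduce F->id. Stack=[F] ptr=1 lookahead=- remaining=[- id / id - id $]
Step 3: reduce T->F. Stack=[T] ptr=1 lookahead=- remaining=[- id / id - id $]
Step 4: reduce E->T. Stack=[E] ptr=1 lookahead=- remaining=[- id / id - id $]
Step 5: shift -. Stack=[E -] ptr=2 lookahead=id remaining=[id / id - id $]
Step 6: shift id. Stack=[E - id] ptr=3 lookahead=/ remaining=[/ id - id $]
Step 7: reduce F->id. Stack=[E - F] ptr=3 lookahead=/ remaining=[/ id - id $]
Step 8: reduce T->F. Stack=[E - T] ptr=3 lookahead=/ remaining=[/ id - id $]
Step 9: shift /. Stack=[E - T /] ptr=4 lookahead=id remaining=[id - id $]
Step 10: shift id. Stack=[E - T / id] ptr=5 lookahead=- remaining=[- id $]
Step 11: reduce F->id. Stack=[E - T / F] ptr=5 lookahead=- remaining=[- id $]
Step 12: reduce T->T / F. Stack=[E - T] ptr=5 lookahead=- remaining=[- id $]
Step 13: reduce E->E - T. Stack=[E] ptr=5 lookahead=- remaining=[- id $]
Step 14: shift -. Stack=[E -] ptr=6 lookahead=id remaining=[id $]
Step 15: shift id. Stack=[E - id] ptr=7 lookahead=$ remaining=[$]
Step 16: reduce F->id. Stack=[E - F] ptr=7 lookahead=$ remaining=[$]
Step 17: reduce T->F. Stack=[E - T] ptr=7 lookahead=$ remaining=[$]
Step 18: reduce E->E - T. Stack=[E] ptr=7 lookahead=$ remaining=[$]
Step 19: accept. Stack=[E] ptr=7 lookahead=$ remaining=[$]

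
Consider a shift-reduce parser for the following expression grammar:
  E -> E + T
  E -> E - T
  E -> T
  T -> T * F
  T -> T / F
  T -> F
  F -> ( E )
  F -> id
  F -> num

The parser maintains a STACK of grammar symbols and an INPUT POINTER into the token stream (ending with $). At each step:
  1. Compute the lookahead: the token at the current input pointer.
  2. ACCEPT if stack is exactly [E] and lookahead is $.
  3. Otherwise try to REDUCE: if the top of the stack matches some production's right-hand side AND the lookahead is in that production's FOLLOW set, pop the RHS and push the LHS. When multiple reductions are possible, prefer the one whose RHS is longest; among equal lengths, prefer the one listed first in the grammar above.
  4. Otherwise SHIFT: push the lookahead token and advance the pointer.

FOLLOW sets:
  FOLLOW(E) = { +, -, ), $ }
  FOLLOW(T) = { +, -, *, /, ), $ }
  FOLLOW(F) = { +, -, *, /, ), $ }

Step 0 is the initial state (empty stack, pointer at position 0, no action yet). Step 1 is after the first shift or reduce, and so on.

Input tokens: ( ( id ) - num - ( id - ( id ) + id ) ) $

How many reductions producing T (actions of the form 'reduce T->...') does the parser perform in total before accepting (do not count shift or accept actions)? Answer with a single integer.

Step 1: shift (. Stack=[(] ptr=1 lookahead=( remaining=[( id ) - num - ( id - ( id ) + id ) ) $]
Step 2: shift (. Stack=[( (] ptr=2 lookahead=id remaining=[id ) - num - ( id - ( id ) + id ) ) $]
Step 3: shift id. Stack=[( ( id] ptr=3 lookahead=) remaining=[) - num - ( id - ( id ) + id ) ) $]
Step 4: reduce F->id. Stack=[( ( F] ptr=3 lookahead=) remaining=[) - num - ( id - ( id ) + id ) ) $]
Step 5: reduce T->F. Stack=[( ( T] ptr=3 lookahead=) remaining=[) - num - ( id - ( id ) + id ) ) $]
Step 6: reduce E->T. Stack=[( ( E] ptr=3 lookahead=) remaining=[) - num - ( id - ( id ) + id ) ) $]
Step 7: shift ). Stack=[( ( E )] ptr=4 lookahead=- remaining=[- num - ( id - ( id ) + id ) ) $]
Step 8: reduce F->( E ). Stack=[( F] ptr=4 lookahead=- remaining=[- num - ( id - ( id ) + id ) ) $]
Step 9: reduce T->F. Stack=[( T] ptr=4 lookahead=- remaining=[- num - ( id - ( id ) + id ) ) $]
Step 10: reduce E->T. Stack=[( E] ptr=4 lookahead=- remaining=[- num - ( id - ( id ) + id ) ) $]
Step 11: shift -. Stack=[( E -] ptr=5 lookahead=num remaining=[num - ( id - ( id ) + id ) ) $]
Step 12: shift num. Stack=[( E - num] ptr=6 lookahead=- remaining=[- ( id - ( id ) + id ) ) $]
Step 13: reduce F->num. Stack=[( E - F] ptr=6 lookahead=- remaining=[- ( id - ( id ) + id ) ) $]
Step 14: reduce T->F. Stack=[( E - T] ptr=6 lookahead=- remaining=[- ( id - ( id ) + id ) ) $]
Step 15: reduce E->E - T. Stack=[( E] ptr=6 lookahead=- remaining=[- ( id - ( id ) + id ) ) $]
Step 16: shift -. Stack=[( E -] ptr=7 lookahead=( remaining=[( id - ( id ) + id ) ) $]
Step 17: shift (. Stack=[( E - (] ptr=8 lookahead=id remaining=[id - ( id ) + id ) ) $]
Step 18: shift id. Stack=[( E - ( id] ptr=9 lookahead=- remaining=[- ( id ) + id ) ) $]
Step 19: reduce F->id. Stack=[( E - ( F] ptr=9 lookahead=- remaining=[- ( id ) + id ) ) $]
Step 20: reduce T->F. Stack=[( E - ( T] ptr=9 lookahead=- remaining=[- ( id ) + id ) ) $]
Step 21: reduce E->T. Stack=[( E - ( E] ptr=9 lookahead=- remaining=[- ( id ) + id ) ) $]
Step 22: shift -. Stack=[( E - ( E -] ptr=10 lookahead=( remaining=[( id ) + id ) ) $]
Step 23: shift (. Stack=[( E - ( E - (] ptr=11 lookahead=id remaining=[id ) + id ) ) $]
Step 24: shift id. Stack=[( E - ( E - ( id] ptr=12 lookahead=) remaining=[) + id ) ) $]
Step 25: reduce F->id. Stack=[( E - ( E - ( F] ptr=12 lookahead=) remaining=[) + id ) ) $]
Step 26: reduce T->F. Stack=[( E - ( E - ( T] ptr=12 lookahead=) remaining=[) + id ) ) $]
Step 27: reduce E->T. Stack=[( E - ( E - ( E] ptr=12 lookahead=) remaining=[) + id ) ) $]
Step 28: shift ). Stack=[( E - ( E - ( E )] ptr=13 lookahead=+ remaining=[+ id ) ) $]
Step 29: reduce F->( E ). Stack=[( E - ( E - F] ptr=13 lookahead=+ remaining=[+ id ) ) $]
Step 30: reduce T->F. Stack=[( E - ( E - T] ptr=13 lookahead=+ remaining=[+ id ) ) $]
Step 31: reduce E->E - T. Stack=[( E - ( E] ptr=13 lookahead=+ remaining=[+ id ) ) $]
Step 32: shift +. Stack=[( E - ( E +] ptr=14 lookahead=id remaining=[id ) ) $]
Step 33: shift id. Stack=[( E - ( E + id] ptr=15 lookahead=) remaining=[) ) $]
Step 34: reduce F->id. Stack=[( E - ( E + F] ptr=15 lookahead=) remaining=[) ) $]
Step 35: reduce T->F. Stack=[( E - ( E + T] ptr=15 lookahead=) remaining=[) ) $]
Step 36: reduce E->E + T. Stack=[( E - ( E] ptr=15 lookahead=) remaining=[) ) $]
Step 37: shift ). Stack=[( E - ( E )] ptr=16 lookahead=) remaining=[) $]
Step 38: reduce F->( E ). Stack=[( E - F] ptr=16 lookahead=) remaining=[) $]
Step 39: reduce T->F. Stack=[( E - T] ptr=16 lookahead=) remaining=[) $]
Step 40: reduce E->E - T. Stack=[( E] ptr=16 lookahead=) remaining=[) $]
Step 41: shift ). Stack=[( E )] ptr=17 lookahead=$ remaining=[$]
Step 42: reduce F->( E ). Stack=[F] ptr=17 lookahead=$ remaining=[$]
Step 43: reduce T->F. Stack=[T] ptr=17 lookahead=$ remaining=[$]
Step 44: reduce E->T. Stack=[E] ptr=17 lookahead=$ remaining=[$]
Step 45: accept. Stack=[E] ptr=17 lookahead=$ remaining=[$]

Answer: 9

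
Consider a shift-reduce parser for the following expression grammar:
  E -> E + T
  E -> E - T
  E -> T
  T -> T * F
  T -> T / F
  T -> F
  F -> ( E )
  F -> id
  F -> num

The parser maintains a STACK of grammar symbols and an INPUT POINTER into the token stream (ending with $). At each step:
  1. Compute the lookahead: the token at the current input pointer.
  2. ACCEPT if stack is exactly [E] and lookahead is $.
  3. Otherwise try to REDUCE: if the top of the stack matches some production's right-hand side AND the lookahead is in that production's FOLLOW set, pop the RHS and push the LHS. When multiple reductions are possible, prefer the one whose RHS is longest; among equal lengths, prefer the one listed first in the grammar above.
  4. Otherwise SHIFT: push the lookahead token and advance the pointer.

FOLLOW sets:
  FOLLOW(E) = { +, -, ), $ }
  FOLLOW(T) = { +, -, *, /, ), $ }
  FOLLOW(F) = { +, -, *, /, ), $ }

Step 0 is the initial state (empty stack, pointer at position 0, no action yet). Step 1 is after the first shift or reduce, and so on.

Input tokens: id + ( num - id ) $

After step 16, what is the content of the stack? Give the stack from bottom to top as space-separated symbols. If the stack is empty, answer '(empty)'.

Step 1: shift id. Stack=[id] ptr=1 lookahead=+ remaining=[+ ( num - id ) $]
Step 2: reduce F->id. Stack=[F] ptr=1 lookahead=+ remaining=[+ ( num - id ) $]
Step 3: reduce T->F. Stack=[T] ptr=1 lookahead=+ remaining=[+ ( num - id ) $]
Step 4: reduce E->T. Stack=[E] ptr=1 lookahead=+ remaining=[+ ( num - id ) $]
Step 5: shift +. Stack=[E +] ptr=2 lookahead=( remaining=[( num - id ) $]
Step 6: shift (. Stack=[E + (] ptr=3 lookahead=num remaining=[num - id ) $]
Step 7: shift num. Stack=[E + ( num] ptr=4 lookahead=- remaining=[- id ) $]
Step 8: reduce F->num. Stack=[E + ( F] ptr=4 lookahead=- remaining=[- id ) $]
Step 9: reduce T->F. Stack=[E + ( T] ptr=4 lookahead=- remaining=[- id ) $]
Step 10: reduce E->T. Stack=[E + ( E] ptr=4 lookahead=- remaining=[- id ) $]
Step 11: shift -. Stack=[E + ( E -] ptr=5 lookahead=id remaining=[id ) $]
Step 12: shift id. Stack=[E + ( E - id] ptr=6 lookahead=) remaining=[) $]
Step 13: reduce F->id. Stack=[E + ( E - F] ptr=6 lookahead=) remaining=[) $]
Step 14: reduce T->F. Stack=[E + ( E - T] ptr=6 lookahead=) remaining=[) $]
Step 15: reduce E->E - T. Stack=[E + ( E] ptr=6 lookahead=) remaining=[) $]
Step 16: shift ). Stack=[E + ( E )] ptr=7 lookahead=$ remaining=[$]

Answer: E + ( E )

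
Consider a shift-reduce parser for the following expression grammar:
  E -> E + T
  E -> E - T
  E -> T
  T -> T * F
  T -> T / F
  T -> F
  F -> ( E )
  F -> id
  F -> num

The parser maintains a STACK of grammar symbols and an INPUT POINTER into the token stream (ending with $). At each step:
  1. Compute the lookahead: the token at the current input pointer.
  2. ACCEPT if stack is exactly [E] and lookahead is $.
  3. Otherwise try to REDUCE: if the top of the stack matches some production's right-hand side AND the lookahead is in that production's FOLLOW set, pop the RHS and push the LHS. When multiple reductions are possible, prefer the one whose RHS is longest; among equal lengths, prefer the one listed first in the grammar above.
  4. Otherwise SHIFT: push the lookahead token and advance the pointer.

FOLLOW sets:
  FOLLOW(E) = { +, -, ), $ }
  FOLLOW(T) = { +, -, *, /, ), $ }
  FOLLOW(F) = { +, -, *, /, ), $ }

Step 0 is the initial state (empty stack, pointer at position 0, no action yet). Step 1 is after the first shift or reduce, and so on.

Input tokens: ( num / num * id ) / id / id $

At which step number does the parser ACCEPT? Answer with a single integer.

Answer: 26

Derivation:
Step 1: shift (. Stack=[(] ptr=1 lookahead=num remaining=[num / num * id ) / id / id $]
Step 2: shift num. Stack=[( num] ptr=2 lookahead=/ remaining=[/ num * id ) / id / id $]
Step 3: reduce F->num. Stack=[( F] ptr=2 lookahead=/ remaining=[/ num * id ) / id / id $]
Step 4: reduce T->F. Stack=[( T] ptr=2 lookahead=/ remaining=[/ num * id ) / id / id $]
Step 5: shift /. Stack=[( T /] ptr=3 lookahead=num remaining=[num * id ) / id / id $]
Step 6: shift num. Stack=[( T / num] ptr=4 lookahead=* remaining=[* id ) / id / id $]
Step 7: reduce F->num. Stack=[( T / F] ptr=4 lookahead=* remaining=[* id ) / id / id $]
Step 8: reduce T->T / F. Stack=[( T] ptr=4 lookahead=* remaining=[* id ) / id / id $]
Step 9: shift *. Stack=[( T *] ptr=5 lookahead=id remaining=[id ) / id / id $]
Step 10: shift id. Stack=[( T * id] ptr=6 lookahead=) remaining=[) / id / id $]
Step 11: reduce F->id. Stack=[( T * F] ptr=6 lookahead=) remaining=[) / id / id $]
Step 12: reduce T->T * F. Stack=[( T] ptr=6 lookahead=) remaining=[) / id / id $]
Step 13: reduce E->T. Stack=[( E] ptr=6 lookahead=) remaining=[) / id / id $]
Step 14: shift ). Stack=[( E )] ptr=7 lookahead=/ remaining=[/ id / id $]
Step 15: reduce F->( E ). Stack=[F] ptr=7 lookahead=/ remaining=[/ id / id $]
Step 16: reduce T->F. Stack=[T] ptr=7 lookahead=/ remaining=[/ id / id $]
Step 17: shift /. Stack=[T /] ptr=8 lookahead=id remaining=[id / id $]
Step 18: shift id. Stack=[T / id] ptr=9 lookahead=/ remaining=[/ id $]
Step 19: reduce F->id. Stack=[T / F] ptr=9 lookahead=/ remaining=[/ id $]
Step 20: reduce T->T / F. Stack=[T] ptr=9 lookahead=/ remaining=[/ id $]
Step 21: shift /. Stack=[T /] ptr=10 lookahead=id remaining=[id $]
Step 22: shift id. Stack=[T / id] ptr=11 lookahead=$ remaining=[$]
Step 23: reduce F->id. Stack=[T / F] ptr=11 lookahead=$ remaining=[$]
Step 24: reduce T->T / F. Stack=[T] ptr=11 lookahead=$ remaining=[$]
Step 25: reduce E->T. Stack=[E] ptr=11 lookahead=$ remaining=[$]
Step 26: accept. Stack=[E] ptr=11 lookahead=$ remaining=[$]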